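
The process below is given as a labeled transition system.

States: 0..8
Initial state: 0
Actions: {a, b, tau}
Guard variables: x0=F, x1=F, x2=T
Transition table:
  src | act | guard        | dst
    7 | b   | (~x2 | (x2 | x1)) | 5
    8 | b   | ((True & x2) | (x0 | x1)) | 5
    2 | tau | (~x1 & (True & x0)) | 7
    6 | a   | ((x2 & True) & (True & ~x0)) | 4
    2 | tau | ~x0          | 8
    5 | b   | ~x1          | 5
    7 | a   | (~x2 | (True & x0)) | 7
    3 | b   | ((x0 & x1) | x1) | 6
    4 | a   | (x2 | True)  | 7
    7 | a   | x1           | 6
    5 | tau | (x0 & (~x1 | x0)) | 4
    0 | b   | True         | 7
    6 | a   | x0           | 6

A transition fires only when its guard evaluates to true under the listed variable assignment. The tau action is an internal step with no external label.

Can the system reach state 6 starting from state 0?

Guard filter leaves 7 enabled edge(s).
depth 0: {0}
depth 1: {7}  now seen {0,7}
depth 2: {5}  now seen {0,5,7}
R = {0,5,7}

Answer: UNREACHABLE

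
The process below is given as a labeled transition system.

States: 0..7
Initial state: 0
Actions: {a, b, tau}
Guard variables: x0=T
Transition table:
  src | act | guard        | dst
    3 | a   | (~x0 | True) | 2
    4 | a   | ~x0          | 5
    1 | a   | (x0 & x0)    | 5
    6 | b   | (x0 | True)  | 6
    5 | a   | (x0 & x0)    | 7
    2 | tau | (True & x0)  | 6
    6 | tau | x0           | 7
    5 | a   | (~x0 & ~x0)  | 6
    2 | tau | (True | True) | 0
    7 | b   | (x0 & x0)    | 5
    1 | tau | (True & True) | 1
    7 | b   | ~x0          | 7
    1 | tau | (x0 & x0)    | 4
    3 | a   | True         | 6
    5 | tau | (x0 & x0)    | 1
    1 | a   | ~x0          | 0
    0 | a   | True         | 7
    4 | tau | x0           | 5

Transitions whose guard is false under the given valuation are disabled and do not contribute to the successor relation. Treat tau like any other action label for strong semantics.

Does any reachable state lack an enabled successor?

Reachable = {0,1,4,5,7}
  0: a→7  [1 out]
  1: a→5  tau→1  tau→4  [3 out]
  4: tau→5  [1 out]
  5: a→7  tau→1  [2 out]
  7: b→5  [1 out]

Answer: DEADLOCK-FREE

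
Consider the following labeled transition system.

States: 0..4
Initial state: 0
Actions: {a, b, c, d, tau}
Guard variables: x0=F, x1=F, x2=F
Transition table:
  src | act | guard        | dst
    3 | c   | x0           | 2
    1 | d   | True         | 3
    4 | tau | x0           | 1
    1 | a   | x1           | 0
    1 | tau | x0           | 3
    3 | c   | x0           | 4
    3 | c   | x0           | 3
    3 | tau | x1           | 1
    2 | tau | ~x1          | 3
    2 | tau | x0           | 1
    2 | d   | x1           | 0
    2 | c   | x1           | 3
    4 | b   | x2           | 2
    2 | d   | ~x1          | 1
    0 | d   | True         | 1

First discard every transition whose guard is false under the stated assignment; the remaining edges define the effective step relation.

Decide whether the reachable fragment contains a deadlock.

R = {0,1,3}
  0: d→1  [deg 1]
  1: d→3  [deg 1]
  3: ∅  [deadlock]
witness 3: d·d

Answer: DEADLOCK at state 3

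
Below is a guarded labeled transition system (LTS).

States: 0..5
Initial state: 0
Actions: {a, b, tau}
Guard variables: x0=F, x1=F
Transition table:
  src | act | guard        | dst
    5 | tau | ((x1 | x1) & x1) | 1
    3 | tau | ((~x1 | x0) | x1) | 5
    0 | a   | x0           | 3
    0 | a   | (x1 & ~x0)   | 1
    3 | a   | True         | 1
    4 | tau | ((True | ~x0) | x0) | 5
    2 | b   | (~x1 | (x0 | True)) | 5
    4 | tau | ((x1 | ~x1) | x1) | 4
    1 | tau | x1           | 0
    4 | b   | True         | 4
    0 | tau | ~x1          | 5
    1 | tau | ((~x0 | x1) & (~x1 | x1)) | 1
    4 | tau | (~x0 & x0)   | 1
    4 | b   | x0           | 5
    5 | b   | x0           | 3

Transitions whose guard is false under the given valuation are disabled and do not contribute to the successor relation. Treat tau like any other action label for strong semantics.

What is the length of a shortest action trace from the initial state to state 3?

Layered search for 3:
  Layer 0: {0}
  Layer 1: {5}
3 never appears.

Answer: UNREACHABLE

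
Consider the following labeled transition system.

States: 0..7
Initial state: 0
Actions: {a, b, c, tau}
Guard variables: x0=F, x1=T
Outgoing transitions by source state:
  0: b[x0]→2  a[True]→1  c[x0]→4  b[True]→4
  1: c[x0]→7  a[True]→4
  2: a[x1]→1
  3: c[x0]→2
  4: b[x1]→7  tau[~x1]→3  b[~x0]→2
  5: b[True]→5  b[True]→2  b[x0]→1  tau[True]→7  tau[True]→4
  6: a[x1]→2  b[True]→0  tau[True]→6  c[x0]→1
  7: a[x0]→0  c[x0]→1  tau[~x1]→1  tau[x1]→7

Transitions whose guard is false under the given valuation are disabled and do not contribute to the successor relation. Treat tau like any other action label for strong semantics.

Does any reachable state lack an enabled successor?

Answer: DEADLOCK-FREE

Trace:
Reach set: {0,1,2,4,7}
  0: a→1  b→4  [2 exit(s)]
  1: a→4  [1 exit(s)]
  2: a→1  [1 exit(s)]
  4: b→2  b→7  [2 exit(s)]
  7: tau→7  [1 exit(s)]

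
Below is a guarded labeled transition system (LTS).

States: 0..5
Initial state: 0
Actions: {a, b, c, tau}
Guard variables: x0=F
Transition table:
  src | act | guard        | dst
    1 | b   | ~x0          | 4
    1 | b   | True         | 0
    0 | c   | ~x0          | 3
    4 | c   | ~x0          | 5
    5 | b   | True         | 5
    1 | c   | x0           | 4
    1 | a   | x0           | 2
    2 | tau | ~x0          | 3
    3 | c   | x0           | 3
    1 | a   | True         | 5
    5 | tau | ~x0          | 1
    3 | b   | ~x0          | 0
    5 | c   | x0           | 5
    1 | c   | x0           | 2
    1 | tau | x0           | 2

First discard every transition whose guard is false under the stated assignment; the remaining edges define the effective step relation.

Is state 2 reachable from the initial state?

Answer: UNREACHABLE

Analysis:
Guard filter leaves 9 enabled edge(s).
depth 0: {0}
depth 1: {3}  now seen {0,3}
Reach set: {0,3}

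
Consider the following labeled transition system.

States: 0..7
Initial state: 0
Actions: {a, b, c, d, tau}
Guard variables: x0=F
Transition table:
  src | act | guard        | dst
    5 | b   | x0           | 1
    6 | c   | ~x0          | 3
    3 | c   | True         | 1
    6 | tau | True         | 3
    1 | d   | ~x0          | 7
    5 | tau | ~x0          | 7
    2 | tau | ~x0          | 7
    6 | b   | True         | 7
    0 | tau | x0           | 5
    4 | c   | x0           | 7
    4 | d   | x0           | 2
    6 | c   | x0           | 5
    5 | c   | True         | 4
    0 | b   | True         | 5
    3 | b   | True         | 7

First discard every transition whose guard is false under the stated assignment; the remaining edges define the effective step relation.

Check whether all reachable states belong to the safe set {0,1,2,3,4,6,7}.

Safe = {0,1,2,3,4,6,7}
Reach set: {0,4,5,7}
  0: safe
  4: safe
  5: ✗ unsafe
  7: safe
witness against invariant: b → 5

Answer: INVARIANT VIOLATED at state 5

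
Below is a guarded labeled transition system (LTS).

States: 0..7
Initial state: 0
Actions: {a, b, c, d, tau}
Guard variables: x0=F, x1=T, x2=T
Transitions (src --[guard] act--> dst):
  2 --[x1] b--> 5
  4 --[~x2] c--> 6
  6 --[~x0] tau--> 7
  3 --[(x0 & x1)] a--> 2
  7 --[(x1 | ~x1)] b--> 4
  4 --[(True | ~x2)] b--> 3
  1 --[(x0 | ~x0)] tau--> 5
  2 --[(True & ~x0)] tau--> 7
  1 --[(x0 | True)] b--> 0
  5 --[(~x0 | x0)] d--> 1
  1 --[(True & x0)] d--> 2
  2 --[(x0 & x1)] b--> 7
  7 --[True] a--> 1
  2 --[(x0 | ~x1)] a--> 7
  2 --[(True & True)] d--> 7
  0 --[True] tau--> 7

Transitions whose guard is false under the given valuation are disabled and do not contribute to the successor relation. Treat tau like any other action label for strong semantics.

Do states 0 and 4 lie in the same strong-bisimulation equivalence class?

Answer: NOT BISIMILAR

Trace:
Compute ~ classes (split until stable):
  round 0: {{0,1,2,3,4,5,6,7}}
  round 1: {{0,6},{1},{2},{3},{4},{5},{7}}
Fixed point at round 2; 7 class(es).
0∈{0,6}, 4∈{4}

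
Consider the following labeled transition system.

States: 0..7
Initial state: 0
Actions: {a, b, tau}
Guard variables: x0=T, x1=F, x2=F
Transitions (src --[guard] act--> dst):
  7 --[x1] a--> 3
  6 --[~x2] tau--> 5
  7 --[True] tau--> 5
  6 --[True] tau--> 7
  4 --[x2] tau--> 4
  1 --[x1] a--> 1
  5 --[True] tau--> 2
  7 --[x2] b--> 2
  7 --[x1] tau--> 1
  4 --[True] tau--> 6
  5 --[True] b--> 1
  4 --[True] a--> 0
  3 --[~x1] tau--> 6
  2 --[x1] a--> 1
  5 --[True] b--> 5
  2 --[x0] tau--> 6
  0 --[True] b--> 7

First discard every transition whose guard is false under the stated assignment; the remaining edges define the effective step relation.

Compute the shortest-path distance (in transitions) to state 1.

Layered search for 1:
  L0 = {0}
  L1 = {7}
  L2 = {5}
  L3 = {1,2}
1 enters at depth 3; path b·tau·b

Answer: 3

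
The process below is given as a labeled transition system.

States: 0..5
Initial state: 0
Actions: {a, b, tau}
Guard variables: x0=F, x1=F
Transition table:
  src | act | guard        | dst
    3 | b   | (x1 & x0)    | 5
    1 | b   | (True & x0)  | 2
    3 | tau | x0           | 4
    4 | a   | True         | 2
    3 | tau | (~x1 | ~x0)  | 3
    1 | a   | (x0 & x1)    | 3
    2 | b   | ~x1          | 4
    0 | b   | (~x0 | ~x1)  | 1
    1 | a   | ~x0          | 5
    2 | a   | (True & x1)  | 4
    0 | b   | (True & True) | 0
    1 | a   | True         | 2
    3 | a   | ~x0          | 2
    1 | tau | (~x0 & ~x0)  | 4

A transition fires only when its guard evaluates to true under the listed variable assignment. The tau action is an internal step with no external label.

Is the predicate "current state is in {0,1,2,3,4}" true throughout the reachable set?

Safe = {0,1,2,3,4}
Reach set: {0,1,2,4,5}
  0: ok
  1: ok
  2: ok
  4: ok
  5: VIOLATES
witness against invariant: b·a → 5

Answer: INVARIANT VIOLATED at state 5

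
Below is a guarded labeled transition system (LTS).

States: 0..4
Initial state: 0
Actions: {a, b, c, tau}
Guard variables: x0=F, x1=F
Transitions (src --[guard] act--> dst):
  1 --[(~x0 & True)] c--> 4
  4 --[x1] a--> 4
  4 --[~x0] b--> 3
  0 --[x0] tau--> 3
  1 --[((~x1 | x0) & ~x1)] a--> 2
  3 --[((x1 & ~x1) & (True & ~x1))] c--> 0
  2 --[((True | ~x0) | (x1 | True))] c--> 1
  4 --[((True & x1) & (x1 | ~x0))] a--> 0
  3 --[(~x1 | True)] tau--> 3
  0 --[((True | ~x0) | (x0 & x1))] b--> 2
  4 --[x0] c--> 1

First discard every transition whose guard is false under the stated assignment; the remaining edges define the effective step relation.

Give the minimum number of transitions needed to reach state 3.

Layered search for 3:
  depth 0: {0}
  depth 1: {2}
  depth 2: {1}
  depth 3: {4}
  depth 4: {3}
first hit 3 at d=4 via b·c·c·b

Answer: 4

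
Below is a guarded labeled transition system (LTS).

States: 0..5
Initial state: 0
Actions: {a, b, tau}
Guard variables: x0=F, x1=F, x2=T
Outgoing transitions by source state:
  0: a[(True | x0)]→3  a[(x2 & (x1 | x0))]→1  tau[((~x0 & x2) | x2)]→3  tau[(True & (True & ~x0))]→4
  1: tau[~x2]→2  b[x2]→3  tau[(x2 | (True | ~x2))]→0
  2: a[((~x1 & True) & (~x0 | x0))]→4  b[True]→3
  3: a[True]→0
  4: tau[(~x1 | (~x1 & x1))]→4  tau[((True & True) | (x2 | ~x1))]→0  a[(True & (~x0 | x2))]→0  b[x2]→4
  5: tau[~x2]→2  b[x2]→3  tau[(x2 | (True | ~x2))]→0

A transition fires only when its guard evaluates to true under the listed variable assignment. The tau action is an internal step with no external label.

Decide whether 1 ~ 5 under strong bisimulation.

Answer: BISIMILAR

Analysis:
Compute ~ classes (split until stable):
  P[0] = {{0,1,2,3,4,5}}
  P[1] = {{0},{1,5},{2},{3},{4}}
stable after 2 split(s): 5 block(s)
class of 1: {1,5}; class of 5: {1,5}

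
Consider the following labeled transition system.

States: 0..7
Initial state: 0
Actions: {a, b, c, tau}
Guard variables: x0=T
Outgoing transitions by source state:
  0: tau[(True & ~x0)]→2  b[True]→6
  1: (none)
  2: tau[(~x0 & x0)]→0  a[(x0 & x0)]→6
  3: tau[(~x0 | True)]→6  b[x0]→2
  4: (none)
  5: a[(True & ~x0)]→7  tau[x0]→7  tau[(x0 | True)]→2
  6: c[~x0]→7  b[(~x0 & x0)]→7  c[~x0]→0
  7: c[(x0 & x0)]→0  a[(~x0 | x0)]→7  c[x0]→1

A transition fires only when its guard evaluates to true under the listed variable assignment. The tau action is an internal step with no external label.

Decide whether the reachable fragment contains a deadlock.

Answer: DEADLOCK at state 6

Analysis:
Reach set: {0,6}
  0: b→6  [1 exit(s)]
  6: ∅  [STUCK]
witness 6: b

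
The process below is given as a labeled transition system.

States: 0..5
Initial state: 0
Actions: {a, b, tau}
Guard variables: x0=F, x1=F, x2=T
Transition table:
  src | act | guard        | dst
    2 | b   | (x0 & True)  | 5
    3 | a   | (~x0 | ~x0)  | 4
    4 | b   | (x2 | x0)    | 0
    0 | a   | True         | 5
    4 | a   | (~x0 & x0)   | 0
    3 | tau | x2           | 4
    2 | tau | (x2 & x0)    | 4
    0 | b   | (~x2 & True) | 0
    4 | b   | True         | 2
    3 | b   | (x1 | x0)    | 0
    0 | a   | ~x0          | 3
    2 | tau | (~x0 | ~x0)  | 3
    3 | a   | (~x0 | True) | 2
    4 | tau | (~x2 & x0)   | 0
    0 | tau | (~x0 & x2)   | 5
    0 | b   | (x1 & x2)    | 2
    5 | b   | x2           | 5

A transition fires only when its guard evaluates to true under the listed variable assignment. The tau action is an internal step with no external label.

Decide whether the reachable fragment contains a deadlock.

Answer: DEADLOCK-FREE

Trace:
Reach set: {0,2,3,4,5}
  0: a→3  a→5  tau→5  [deg 3]
  2: tau→3  [deg 1]
  3: a→2  a→4  tau→4  [deg 3]
  4: b→0  b→2  [deg 2]
  5: b→5  [deg 1]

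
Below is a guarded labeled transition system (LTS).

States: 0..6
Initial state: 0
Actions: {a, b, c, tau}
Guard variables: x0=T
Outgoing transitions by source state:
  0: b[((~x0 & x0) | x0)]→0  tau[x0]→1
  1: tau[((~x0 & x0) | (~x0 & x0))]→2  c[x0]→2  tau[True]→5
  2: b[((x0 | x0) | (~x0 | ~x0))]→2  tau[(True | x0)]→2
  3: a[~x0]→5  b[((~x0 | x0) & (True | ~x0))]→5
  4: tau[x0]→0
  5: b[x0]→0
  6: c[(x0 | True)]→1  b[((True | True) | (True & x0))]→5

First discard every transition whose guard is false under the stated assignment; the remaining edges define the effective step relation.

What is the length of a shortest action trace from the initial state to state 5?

Answer: 2

Trace:
Breadth-first toward 5:
  depth 0: {0}
  depth 1: {1}
  depth 2: {2,5}
first hit 5 at d=2 via tau·tau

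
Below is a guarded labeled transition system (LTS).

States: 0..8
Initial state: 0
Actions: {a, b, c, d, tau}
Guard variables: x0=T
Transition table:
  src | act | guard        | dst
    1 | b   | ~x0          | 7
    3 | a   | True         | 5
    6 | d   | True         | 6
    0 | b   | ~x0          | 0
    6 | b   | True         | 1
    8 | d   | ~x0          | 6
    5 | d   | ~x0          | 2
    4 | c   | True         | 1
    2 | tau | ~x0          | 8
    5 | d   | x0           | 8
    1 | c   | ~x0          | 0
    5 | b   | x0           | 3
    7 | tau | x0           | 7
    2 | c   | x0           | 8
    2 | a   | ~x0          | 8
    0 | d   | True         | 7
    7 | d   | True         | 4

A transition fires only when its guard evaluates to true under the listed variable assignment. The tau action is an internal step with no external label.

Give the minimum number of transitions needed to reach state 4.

Answer: 2

Analysis:
Layered search for 4:
  depth 0: {0}
  depth 1: {7}
  depth 2: {4}
depth(4)=2, e.g. d·d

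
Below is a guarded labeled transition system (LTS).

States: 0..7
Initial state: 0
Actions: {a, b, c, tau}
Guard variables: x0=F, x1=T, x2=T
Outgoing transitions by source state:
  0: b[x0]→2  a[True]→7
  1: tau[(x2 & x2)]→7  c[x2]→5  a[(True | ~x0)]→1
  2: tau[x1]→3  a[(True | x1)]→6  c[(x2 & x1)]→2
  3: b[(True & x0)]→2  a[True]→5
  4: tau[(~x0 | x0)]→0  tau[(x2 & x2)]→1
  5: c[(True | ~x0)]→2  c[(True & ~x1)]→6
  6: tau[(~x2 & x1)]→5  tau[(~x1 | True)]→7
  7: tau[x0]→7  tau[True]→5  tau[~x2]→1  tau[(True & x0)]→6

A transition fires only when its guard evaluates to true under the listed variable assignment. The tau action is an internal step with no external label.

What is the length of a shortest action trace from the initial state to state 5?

Answer: 2

Analysis:
Layered search for 5:
  L0 = {0}
  L1 = {7}
  L2 = {5}
depth(5)=2, e.g. a·tau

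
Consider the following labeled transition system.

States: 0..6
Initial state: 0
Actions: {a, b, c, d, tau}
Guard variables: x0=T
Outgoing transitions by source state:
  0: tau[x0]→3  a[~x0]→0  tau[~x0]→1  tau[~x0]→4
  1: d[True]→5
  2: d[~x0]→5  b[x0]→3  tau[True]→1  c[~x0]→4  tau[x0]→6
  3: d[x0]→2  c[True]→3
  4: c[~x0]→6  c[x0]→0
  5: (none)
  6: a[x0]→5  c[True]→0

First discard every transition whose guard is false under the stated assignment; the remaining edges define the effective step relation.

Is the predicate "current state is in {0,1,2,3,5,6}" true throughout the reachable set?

Answer: INVARIANT HOLDS

Analysis:
Safe = {0,1,2,3,5,6}
Reach set: {0,1,2,3,5,6}
  0: safe
  1: safe
  2: safe
  3: safe
  5: safe
  6: safe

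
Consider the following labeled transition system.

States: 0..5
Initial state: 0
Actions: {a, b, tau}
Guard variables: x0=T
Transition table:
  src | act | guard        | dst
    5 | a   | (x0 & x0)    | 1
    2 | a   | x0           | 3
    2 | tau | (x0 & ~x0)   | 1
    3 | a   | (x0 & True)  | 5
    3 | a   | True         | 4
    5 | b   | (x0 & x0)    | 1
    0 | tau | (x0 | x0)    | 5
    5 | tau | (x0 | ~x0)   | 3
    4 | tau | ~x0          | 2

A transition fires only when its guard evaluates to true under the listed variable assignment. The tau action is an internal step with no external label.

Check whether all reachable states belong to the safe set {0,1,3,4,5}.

Answer: INVARIANT HOLDS

Trace:
Safe = {0,1,3,4,5}
Reachable = {0,1,3,4,5}
  0: ✓
  1: ✓
  3: ✓
  4: ✓
  5: ✓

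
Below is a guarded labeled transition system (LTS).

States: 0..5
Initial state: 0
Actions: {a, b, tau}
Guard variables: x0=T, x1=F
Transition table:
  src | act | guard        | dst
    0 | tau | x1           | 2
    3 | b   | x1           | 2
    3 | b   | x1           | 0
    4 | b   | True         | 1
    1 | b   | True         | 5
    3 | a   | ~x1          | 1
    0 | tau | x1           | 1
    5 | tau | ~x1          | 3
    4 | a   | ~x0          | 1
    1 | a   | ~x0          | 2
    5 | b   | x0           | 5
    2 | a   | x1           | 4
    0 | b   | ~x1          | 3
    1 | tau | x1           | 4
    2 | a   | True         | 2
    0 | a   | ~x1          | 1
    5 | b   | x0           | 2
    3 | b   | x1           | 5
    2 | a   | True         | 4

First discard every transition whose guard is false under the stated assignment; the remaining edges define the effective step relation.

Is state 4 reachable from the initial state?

Answer: REACHABLE

Working:
10 transition(s) survive guard evaluation.
Layer 0: {0}
Layer 1: {1,3}  total {0,1,3}
Layer 2: {5}  total {0,1,3,5}
Layer 3: {2}  total {0,1,2,3,5}
Layer 4: {4}  total {0,1,2,3,4,5}
R = {0,1,2,3,4,5}
Path to 4: a·b·b·a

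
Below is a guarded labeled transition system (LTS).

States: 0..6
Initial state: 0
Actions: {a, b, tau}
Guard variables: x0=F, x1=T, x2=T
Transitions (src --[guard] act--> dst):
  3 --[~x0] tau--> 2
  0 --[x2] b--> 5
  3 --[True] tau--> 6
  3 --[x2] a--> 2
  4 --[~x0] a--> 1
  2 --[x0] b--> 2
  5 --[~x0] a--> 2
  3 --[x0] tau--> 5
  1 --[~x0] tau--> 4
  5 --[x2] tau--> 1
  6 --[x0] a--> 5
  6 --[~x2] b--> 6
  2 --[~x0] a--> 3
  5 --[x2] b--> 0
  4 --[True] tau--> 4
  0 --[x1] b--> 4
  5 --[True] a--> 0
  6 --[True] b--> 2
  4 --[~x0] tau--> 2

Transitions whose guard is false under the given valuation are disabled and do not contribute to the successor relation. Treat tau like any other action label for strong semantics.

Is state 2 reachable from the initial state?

After dropping false guards: 15 live edges.
Layer 0: {0}
Layer 1: {4,5}  now seen {0,4,5}
Layer 2: {1,2}  now seen {0,1,2,4,5}
Layer 3: {3}  now seen {0,1,2,3,4,5}
Layer 4: {6}  now seen {0,1,2,3,4,5,6}
R = {0,1,2,3,4,5,6}
trace reaching 2: b·tau

Answer: REACHABLE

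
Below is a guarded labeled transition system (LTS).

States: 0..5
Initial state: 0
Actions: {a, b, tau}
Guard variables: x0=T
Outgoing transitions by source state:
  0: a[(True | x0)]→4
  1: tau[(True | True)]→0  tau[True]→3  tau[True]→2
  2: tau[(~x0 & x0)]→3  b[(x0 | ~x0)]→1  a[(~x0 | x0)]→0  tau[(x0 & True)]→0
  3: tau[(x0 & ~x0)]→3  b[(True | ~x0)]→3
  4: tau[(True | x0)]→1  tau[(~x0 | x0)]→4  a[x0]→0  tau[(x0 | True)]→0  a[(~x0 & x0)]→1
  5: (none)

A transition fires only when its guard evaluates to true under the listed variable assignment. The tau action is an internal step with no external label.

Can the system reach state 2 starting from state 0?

Answer: REACHABLE

Working:
Guard filter leaves 12 enabled edge(s).
depth 0: {0}
depth 1: {4}  now seen {0,4}
depth 2: {1}  now seen {0,1,4}
depth 3: {2,3}  now seen {0,1,2,3,4}
R = {0,1,2,3,4}
Path to 2: a·tau·tau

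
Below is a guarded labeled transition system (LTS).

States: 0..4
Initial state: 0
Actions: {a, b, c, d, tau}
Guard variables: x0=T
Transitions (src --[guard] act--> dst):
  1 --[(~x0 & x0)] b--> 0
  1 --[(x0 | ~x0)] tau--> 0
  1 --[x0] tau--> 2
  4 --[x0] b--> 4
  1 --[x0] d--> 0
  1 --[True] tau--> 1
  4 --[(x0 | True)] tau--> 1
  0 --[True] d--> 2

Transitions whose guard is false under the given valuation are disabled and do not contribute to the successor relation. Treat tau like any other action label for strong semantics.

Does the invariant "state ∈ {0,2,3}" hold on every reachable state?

Safe = {0,2,3}
R = {0,2}
  0: ✓
  2: ✓

Answer: INVARIANT HOLDS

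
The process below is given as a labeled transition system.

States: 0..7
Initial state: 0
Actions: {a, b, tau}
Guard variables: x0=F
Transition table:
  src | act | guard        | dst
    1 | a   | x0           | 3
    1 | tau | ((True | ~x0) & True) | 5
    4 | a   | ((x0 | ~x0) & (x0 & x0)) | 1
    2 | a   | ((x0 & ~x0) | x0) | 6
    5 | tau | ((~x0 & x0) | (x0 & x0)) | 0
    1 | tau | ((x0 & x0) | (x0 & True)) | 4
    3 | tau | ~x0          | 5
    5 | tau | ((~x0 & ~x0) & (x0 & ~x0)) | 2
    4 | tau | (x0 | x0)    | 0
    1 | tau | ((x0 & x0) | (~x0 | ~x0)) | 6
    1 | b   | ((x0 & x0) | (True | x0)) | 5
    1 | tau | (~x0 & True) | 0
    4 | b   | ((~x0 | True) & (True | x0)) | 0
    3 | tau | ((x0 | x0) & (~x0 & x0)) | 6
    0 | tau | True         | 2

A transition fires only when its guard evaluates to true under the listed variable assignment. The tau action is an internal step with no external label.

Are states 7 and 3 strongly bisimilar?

Bisimulation quotient by refinement:
  π0 = {{0,1,2,3,4,5,6,7}}
  π1 = {{0,3},{1},{2,5,6,7},{4}}
stable after 2 split(s): 4 block(s)
[7]={2,5,6,7}  [3]={0,3}

Answer: NOT BISIMILAR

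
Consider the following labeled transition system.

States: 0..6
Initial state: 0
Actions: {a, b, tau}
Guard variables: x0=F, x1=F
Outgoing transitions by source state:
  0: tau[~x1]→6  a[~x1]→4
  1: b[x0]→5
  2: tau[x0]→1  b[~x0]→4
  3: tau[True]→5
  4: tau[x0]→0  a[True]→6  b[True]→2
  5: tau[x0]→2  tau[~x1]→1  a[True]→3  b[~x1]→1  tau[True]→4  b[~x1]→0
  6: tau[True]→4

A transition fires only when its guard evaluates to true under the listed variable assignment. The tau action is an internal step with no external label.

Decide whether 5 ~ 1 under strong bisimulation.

Refine partition for ~:
  π0 = {{0,1,2,3,4,5,6}}
  π1 = {{0},{1},{2},{3,6},{4},{5}}
  π2 = {{0},{1},{2},{3},{4},{5},{6}}
Fixed point at round 3; 7 class(es).
5∈{5}, 1∈{1}

Answer: NOT BISIMILAR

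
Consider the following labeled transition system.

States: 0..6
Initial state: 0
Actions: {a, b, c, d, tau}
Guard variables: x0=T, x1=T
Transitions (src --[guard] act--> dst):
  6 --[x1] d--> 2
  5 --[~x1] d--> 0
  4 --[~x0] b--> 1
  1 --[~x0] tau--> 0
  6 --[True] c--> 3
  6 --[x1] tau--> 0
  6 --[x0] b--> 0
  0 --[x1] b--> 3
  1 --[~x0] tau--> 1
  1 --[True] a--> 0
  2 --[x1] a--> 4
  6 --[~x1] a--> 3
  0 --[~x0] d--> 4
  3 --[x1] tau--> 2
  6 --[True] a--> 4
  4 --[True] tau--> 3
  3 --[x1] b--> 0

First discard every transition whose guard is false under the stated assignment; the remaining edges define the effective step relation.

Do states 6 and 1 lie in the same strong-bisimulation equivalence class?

Answer: NOT BISIMILAR

Working:
Refine partition for ~:
  round 0: {{0,1,2,3,4,5,6}}
  round 1: {{0},{1,2},{3},{4},{5},{6}}
  round 2: {{0},{1},{2},{3},{4},{5},{6}}
stable after 3 split(s): 7 block(s)
[6]={6}  [1]={1}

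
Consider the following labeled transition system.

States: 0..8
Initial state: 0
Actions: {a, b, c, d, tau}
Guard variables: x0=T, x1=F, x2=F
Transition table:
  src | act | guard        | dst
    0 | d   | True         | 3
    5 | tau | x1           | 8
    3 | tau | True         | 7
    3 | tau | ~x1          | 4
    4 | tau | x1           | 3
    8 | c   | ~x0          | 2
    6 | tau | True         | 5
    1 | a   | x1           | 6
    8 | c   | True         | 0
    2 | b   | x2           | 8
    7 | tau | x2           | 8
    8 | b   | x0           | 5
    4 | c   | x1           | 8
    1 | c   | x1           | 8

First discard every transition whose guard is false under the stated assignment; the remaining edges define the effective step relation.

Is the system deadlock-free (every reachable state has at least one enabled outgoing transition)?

Answer: DEADLOCK at state 4

Working:
R = {0,3,4,7}
  0: d→3  [deg 1]
  3: tau→4  tau→7  [deg 2]
  4: ∅  [STUCK]
  7: ∅  [STUCK]
trace reaching 4: d·tau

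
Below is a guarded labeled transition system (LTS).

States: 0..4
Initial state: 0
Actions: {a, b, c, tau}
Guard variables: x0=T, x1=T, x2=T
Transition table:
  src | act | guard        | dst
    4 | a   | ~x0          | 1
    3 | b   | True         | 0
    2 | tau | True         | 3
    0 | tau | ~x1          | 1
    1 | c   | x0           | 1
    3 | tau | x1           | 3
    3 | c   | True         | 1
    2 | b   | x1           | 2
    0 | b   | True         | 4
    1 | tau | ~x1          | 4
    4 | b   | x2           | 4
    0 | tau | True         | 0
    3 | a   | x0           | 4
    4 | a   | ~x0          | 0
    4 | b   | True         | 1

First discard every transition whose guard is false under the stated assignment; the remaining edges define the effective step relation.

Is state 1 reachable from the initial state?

Answer: REACHABLE

Analysis:
11 transition(s) survive guard evaluation.
Layer 0: {0}
Layer 1: {4}  cumulative {0,4}
Layer 2: {1}  cumulative {0,1,4}
Reach set: {0,1,4}
trace reaching 1: b·b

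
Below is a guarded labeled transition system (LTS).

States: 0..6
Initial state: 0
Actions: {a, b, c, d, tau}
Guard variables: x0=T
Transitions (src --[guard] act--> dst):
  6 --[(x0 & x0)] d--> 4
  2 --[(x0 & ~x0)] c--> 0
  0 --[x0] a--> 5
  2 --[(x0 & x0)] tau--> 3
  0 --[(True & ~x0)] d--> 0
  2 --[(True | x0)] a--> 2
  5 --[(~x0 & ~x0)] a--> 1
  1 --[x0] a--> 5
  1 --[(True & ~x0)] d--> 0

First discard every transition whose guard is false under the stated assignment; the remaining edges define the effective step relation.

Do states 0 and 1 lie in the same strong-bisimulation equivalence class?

Refine partition for ~:
  P[0] = {{0,1,2,3,4,5,6}}
  P[1] = {{0,1},{2},{3,4,5},{6}}
4 equivalence class(es) (converged in 2)
0∈{0,1}, 1∈{0,1}

Answer: BISIMILAR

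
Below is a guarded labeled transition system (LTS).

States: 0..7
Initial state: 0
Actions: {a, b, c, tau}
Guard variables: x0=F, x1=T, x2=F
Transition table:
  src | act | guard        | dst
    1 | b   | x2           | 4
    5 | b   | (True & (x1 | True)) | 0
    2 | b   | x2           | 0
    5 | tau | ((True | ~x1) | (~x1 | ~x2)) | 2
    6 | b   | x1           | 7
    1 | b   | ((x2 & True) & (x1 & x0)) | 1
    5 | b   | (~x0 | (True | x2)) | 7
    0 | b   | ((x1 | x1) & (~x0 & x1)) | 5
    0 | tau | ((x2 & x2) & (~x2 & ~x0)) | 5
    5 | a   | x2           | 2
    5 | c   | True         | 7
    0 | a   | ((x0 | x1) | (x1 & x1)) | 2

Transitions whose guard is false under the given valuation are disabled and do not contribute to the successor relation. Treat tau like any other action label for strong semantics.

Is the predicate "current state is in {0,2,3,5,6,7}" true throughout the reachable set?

Inv-set: {0,2,3,5,6,7}
Reach set: {0,2,5,7}
  0: ✓
  2: ✓
  5: ✓
  7: ✓

Answer: INVARIANT HOLDS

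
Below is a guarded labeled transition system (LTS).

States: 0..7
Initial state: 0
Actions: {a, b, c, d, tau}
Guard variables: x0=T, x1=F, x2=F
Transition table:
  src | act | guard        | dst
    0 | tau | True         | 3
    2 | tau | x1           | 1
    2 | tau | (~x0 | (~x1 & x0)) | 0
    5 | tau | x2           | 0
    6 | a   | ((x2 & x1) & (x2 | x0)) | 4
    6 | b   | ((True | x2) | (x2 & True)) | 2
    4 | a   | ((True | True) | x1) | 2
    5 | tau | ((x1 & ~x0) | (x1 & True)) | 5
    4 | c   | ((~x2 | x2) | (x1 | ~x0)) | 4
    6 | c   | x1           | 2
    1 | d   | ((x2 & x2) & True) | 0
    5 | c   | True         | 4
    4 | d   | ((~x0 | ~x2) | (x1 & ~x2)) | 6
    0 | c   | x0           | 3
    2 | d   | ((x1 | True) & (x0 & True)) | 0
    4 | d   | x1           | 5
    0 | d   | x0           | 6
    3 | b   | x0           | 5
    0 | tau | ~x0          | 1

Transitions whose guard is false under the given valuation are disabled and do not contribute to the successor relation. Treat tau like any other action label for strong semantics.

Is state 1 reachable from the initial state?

11 transition(s) survive guard evaluation.
Layer 0: {0}
Layer 1: {3,6}  now seen {0,3,6}
Layer 2: {2,5}  now seen {0,2,3,5,6}
Layer 3: {4}  now seen {0,2,3,4,5,6}
Reachable = {0,2,3,4,5,6}

Answer: UNREACHABLE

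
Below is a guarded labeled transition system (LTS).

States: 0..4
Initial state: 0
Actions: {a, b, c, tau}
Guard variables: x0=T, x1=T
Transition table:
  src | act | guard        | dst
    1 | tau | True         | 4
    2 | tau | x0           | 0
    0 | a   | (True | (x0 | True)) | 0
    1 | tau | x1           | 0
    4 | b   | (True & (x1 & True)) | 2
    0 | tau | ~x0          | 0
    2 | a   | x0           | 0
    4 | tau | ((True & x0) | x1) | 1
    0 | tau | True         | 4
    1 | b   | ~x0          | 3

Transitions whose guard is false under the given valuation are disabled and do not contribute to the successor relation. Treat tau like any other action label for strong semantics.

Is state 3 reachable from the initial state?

Answer: UNREACHABLE

Working:
Guard filter leaves 8 enabled edge(s).
Layer 0: {0}
Layer 1: {4}  total {0,4}
Layer 2: {1,2}  total {0,1,2,4}
R = {0,1,2,4}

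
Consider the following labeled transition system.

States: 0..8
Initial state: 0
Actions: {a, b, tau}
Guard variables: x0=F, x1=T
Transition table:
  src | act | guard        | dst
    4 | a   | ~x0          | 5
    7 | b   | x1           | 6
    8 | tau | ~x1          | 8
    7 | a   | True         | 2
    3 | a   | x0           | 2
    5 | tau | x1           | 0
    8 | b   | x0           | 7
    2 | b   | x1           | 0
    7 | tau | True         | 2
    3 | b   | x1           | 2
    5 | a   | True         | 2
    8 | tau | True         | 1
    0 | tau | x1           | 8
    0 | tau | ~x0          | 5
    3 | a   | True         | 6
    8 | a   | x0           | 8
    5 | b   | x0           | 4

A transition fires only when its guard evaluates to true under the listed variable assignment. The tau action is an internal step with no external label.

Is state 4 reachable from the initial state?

Answer: UNREACHABLE

Trace:
Guard filter leaves 12 enabled edge(s).
L0 = {0}
L1 = {5,8}  cumulative {0,5,8}
L2 = {1,2}  cumulative {0,1,2,5,8}
Reach set: {0,1,2,5,8}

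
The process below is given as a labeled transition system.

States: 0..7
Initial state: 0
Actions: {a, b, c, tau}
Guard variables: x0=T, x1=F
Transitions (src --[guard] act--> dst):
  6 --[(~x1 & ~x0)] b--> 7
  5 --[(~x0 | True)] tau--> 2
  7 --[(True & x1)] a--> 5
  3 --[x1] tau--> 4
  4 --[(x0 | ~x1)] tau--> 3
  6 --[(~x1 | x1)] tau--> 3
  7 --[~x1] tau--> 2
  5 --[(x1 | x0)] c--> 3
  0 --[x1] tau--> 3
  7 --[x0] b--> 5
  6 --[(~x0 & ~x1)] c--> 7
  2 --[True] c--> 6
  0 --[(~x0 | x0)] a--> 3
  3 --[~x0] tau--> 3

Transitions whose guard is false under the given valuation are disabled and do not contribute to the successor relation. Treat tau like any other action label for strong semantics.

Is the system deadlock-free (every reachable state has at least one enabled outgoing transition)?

Answer: DEADLOCK at state 3

Working:
Reach set: {0,3}
  0: a→3  [1 exit(s)]
  3: ∅  [deadlock]
witness 3: a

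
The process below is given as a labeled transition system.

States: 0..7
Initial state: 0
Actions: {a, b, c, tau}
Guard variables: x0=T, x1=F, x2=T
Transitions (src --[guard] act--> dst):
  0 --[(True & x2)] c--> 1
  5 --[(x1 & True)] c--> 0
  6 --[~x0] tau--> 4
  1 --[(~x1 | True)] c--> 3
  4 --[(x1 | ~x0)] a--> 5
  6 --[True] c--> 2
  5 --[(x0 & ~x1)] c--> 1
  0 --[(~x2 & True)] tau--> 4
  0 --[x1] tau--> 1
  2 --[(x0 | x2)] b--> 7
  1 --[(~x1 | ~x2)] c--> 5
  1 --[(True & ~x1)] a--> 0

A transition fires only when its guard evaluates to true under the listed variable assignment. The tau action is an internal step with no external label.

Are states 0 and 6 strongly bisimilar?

Answer: NOT BISIMILAR

Trace:
Compute ~ classes (split until stable):
  round 0: {{0,1,2,3,4,5,6,7}}
  round 1: {{0,5,6},{1},{2},{3,4,7}}
  round 2: {{0,5},{1},{2},{3,4,7},{6}}
5 equivalence class(es) (converged in 3)
0∈{0,5}, 6∈{6}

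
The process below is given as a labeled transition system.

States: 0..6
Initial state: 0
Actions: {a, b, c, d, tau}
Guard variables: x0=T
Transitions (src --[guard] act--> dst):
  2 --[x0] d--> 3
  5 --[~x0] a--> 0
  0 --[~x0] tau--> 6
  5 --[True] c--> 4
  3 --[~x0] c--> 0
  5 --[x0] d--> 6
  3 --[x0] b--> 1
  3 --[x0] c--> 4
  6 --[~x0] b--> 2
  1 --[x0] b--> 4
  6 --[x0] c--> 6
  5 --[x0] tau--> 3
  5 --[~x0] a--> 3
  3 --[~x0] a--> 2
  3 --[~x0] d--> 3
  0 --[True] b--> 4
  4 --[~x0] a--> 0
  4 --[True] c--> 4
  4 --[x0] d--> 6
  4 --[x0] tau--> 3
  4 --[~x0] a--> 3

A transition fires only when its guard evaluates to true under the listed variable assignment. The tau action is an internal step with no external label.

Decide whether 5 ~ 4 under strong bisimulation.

Answer: BISIMILAR

Trace:
Compute ~ classes (split until stable):
  round 0: {{0,1,2,3,4,5,6}}
  round 1: {{0,1},{2},{3},{4,5},{6}}
stable after 2 split(s): 5 block(s)
class of 5: {4,5}; class of 4: {4,5}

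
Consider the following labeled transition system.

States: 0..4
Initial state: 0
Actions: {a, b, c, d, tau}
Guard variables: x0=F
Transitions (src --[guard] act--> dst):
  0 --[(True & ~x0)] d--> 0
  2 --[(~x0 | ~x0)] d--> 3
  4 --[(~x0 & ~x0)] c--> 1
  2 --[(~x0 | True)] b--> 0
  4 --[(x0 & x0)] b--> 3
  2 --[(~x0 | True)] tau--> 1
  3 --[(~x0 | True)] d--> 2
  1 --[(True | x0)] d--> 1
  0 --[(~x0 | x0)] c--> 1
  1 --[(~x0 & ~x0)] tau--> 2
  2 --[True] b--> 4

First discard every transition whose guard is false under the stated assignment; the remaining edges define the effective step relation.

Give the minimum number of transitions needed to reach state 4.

BFS to 4:
  depth 0: {0}
  depth 1: {1}
  depth 2: {2}
  depth 3: {3,4}
4 enters at depth 3; path c·tau·b

Answer: 3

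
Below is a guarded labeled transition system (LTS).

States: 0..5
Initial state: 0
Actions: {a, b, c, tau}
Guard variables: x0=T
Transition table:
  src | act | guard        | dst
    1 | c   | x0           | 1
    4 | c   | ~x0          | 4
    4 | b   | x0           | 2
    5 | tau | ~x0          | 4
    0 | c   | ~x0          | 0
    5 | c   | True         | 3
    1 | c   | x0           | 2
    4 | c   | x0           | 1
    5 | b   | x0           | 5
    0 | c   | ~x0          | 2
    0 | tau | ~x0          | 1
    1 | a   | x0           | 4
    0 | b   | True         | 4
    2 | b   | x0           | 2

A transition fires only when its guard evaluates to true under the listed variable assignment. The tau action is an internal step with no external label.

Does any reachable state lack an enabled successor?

Reach set: {0,1,2,4}
  0: b→4  [deg 1]
  1: a→4  c→1  c→2  [deg 3]
  2: b→2  [deg 1]
  4: b→2  c→1  [deg 2]

Answer: DEADLOCK-FREE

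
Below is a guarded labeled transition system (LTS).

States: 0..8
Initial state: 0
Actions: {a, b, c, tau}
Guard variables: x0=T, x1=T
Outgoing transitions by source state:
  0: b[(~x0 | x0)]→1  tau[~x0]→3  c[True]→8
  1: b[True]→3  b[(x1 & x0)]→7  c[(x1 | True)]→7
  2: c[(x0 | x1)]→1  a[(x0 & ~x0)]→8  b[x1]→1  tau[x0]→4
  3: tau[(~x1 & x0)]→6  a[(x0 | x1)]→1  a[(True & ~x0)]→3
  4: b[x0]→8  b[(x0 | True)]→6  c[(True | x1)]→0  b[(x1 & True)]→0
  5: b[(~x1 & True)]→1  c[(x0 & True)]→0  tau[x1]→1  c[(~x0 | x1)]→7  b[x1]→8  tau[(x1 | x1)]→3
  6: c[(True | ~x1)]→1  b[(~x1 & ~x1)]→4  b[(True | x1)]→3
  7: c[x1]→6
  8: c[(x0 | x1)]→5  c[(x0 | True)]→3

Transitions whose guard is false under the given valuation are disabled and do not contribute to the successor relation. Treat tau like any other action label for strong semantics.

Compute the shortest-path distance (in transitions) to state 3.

Breadth-first toward 3:
  depth 0: {0}
  depth 1: {1,8}
  depth 2: {3,5,7}
depth(3)=2, e.g. b·b

Answer: 2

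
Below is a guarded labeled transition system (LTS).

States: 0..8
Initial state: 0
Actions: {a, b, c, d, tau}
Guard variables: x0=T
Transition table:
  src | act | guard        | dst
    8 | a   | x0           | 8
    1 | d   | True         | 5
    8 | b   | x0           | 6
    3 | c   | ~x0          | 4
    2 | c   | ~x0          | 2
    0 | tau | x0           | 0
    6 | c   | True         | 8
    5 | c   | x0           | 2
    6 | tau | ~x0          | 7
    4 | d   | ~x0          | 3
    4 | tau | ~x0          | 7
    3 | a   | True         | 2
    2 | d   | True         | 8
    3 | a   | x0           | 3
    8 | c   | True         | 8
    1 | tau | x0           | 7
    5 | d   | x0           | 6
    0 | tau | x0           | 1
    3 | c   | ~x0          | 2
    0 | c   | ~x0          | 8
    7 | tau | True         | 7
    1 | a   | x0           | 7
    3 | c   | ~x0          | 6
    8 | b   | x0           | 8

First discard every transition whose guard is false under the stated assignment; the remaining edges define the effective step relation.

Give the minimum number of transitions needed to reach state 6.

Answer: 3

Trace:
Breadth-first toward 6:
  Layer 0: {0}
  Layer 1: {1}
  Layer 2: {5,7}
  Layer 3: {2,6}
first hit 6 at d=3 via tau·d·d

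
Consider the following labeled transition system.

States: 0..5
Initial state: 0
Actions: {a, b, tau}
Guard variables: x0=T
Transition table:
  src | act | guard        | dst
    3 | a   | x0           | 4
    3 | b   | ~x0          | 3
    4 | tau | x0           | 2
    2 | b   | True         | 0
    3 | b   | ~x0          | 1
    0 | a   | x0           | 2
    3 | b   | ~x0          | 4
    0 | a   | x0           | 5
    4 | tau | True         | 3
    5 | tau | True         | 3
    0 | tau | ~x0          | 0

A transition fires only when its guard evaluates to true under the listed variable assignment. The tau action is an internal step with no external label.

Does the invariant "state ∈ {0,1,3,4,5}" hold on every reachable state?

Answer: INVARIANT VIOLATED at state 2

Trace:
Safe = {0,1,3,4,5}
Reach set: {0,2,3,4,5}
  0: ok
  2: VIOLATES
  3: ok
  4: ok
  5: ok
reach 2 via a — violates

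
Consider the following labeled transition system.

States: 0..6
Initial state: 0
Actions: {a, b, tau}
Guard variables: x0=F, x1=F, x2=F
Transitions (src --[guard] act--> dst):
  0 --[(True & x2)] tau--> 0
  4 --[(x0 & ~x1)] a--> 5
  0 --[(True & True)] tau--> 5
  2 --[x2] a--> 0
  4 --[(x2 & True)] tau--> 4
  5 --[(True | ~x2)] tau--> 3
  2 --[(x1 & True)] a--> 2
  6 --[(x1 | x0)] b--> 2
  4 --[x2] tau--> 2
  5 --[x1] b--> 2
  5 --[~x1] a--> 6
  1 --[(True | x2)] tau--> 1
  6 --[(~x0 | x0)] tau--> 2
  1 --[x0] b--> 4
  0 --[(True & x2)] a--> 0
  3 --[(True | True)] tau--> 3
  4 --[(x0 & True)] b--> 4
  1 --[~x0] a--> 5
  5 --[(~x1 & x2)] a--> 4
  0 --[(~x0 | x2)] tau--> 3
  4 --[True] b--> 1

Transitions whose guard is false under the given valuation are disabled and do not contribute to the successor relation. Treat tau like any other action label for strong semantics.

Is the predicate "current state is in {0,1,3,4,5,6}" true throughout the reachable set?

Answer: INVARIANT VIOLATED at state 2

Trace:
Allowed set {0,1,3,4,5,6}
R = {0,2,3,5,6}
  0: safe
  2: ✗ unsafe
  3: safe
  5: safe
  6: safe
reach 2 via tau·a·tau — violates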